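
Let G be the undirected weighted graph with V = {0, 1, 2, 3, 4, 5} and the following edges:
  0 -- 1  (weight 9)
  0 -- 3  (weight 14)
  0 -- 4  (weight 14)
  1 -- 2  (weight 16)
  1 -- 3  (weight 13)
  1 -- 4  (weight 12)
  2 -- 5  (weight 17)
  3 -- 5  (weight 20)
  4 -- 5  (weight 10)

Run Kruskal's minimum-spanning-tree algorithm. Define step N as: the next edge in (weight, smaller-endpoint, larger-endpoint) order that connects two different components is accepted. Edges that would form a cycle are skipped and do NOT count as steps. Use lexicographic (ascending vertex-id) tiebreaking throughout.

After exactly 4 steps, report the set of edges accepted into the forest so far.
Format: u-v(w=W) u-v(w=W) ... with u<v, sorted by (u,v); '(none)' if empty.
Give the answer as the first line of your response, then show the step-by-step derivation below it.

0-1(w=9) 1-3(w=13) 1-4(w=12) 4-5(w=10)

step 1: add edge 0-1 (w=9); MST = {0-1(w=9)}
step 2: add edge 4-5 (w=10); MST = {0-1(w=9) 4-5(w=10)}
step 3: add edge 1-4 (w=12); MST = {0-1(w=9) 1-4(w=12) 4-5(w=10)}
step 4: add edge 1-3 (w=13); MST = {0-1(w=9) 1-3(w=13) 1-4(w=12) 4-5(w=10)}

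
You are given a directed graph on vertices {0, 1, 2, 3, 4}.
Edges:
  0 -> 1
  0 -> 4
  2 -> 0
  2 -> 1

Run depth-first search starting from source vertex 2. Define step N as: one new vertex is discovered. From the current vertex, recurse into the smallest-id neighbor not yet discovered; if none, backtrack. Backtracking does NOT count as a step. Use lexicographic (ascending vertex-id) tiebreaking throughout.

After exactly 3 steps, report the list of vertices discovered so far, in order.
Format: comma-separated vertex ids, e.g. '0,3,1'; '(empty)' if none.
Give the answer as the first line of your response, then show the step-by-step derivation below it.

2,0,1

step 1: discover 2; path=2; order=2
step 2: discover 0; path=2>0; order=2,0
step 3: discover 1; path=2>0>1; order=2,0,1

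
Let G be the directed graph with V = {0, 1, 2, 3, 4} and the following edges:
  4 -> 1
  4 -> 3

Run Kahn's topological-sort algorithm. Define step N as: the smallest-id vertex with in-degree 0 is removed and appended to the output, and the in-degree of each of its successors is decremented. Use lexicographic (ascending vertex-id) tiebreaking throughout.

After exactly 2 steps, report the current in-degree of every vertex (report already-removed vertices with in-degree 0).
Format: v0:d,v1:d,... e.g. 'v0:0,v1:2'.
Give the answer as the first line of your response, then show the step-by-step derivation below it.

v0:0,v1:1,v2:0,v3:1,v4:0

step 1: output 0; order=[0]; indeg=(0,1,0,1,0)
step 2: output 2; order=[0,2]; indeg=(0,1,0,1,0)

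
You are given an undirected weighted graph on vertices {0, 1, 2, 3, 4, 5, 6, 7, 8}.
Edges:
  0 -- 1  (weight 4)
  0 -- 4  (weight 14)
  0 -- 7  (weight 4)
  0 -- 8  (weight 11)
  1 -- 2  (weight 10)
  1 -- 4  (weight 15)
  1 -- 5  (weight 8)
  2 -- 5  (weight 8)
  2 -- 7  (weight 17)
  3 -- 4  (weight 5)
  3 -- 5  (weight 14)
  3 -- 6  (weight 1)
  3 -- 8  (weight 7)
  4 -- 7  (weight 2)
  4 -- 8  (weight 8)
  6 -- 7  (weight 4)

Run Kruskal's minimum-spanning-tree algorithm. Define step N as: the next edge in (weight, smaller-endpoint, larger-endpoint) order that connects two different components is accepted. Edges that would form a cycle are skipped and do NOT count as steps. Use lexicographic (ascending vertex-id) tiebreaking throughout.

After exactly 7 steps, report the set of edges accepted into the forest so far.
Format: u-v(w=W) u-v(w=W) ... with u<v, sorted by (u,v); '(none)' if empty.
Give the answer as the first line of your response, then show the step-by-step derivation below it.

0-1(w=4) 0-7(w=4) 1-5(w=8) 3-6(w=1) 3-8(w=7) 4-7(w=2) 6-7(w=4)

step 1: add edge 3-6 (w=1); MST = {3-6(w=1)}
step 2: add edge 4-7 (w=2); MST = {3-6(w=1) 4-7(w=2)}
step 3: add edge 0-1 (w=4); MST = {0-1(w=4) 3-6(w=1) 4-7(w=2)}
step 4: add edge 0-7 (w=4); MST = {0-1(w=4) 0-7(w=4) 3-6(w=1) 4-7(w=2)}
step 5: add edge 6-7 (w=4); MST = {0-1(w=4) 0-7(w=4) 3-6(w=1) 4-7(w=2) 6-7(w=4)}
step 6: add edge 3-8 (w=7); MST = {0-1(w=4) 0-7(w=4) 3-6(w=1) 3-8(w=7) 4-7(w=2) 6-7(w=4)}
step 7: add edge 1-5 (w=8); MST = {0-1(w=4) 0-7(w=4) 1-5(w=8) 3-6(w=1) 3-8(w=7) 4-7(w=2) 6-7(w=4)}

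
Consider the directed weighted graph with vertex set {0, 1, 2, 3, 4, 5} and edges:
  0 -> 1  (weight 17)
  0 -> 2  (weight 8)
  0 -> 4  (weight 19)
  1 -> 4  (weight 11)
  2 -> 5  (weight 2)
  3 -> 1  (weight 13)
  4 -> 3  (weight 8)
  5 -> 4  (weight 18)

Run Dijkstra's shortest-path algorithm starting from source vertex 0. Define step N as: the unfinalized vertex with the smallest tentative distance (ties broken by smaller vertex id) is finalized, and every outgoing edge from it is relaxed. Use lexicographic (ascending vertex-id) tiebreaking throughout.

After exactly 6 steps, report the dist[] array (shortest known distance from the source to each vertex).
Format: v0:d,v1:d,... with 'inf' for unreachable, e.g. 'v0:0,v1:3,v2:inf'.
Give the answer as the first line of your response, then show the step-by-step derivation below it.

v0:0,v1:17,v2:8,v3:27,v4:19,v5:10

step 1: dist = v0:0,v1:17,v2:8,v3:inf,v4:19,v5:inf
step 2: dist = v0:0,v1:17,v2:8,v3:inf,v4:19,v5:10
step 3: dist = v0:0,v1:17,v2:8,v3:inf,v4:19,v5:10
step 4: dist = v0:0,v1:17,v2:8,v3:inf,v4:19,v5:10
step 5: dist = v0:0,v1:17,v2:8,v3:27,v4:19,v5:10
step 6: dist = v0:0,v1:17,v2:8,v3:27,v4:19,v5:10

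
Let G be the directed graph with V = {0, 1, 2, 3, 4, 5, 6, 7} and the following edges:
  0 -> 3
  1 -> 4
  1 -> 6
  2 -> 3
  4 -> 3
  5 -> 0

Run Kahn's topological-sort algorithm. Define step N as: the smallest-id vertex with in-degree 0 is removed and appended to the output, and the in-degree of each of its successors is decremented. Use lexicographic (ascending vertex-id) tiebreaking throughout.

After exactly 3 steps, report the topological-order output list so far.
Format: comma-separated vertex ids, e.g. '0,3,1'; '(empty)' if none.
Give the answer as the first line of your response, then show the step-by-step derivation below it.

1,2,4

step 1: output 1; order=[1]; indeg=(1,0,0,3,0,0,0,0)
step 2: output 2; order=[1,2]; indeg=(1,0,0,2,0,0,0,0)
step 3: output 4; order=[1,2,4]; indeg=(1,0,0,1,0,0,0,0)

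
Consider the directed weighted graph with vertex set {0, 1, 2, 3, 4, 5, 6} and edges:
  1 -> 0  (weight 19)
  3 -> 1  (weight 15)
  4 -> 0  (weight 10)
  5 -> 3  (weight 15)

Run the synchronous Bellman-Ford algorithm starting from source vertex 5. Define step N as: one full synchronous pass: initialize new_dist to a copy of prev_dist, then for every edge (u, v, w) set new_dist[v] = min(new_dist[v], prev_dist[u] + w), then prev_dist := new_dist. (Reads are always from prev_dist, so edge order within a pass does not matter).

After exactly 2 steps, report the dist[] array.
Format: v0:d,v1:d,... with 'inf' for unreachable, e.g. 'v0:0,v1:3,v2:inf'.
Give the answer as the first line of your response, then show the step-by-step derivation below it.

v0:inf,v1:30,v2:inf,v3:15,v4:inf,v5:0,v6:inf

step 1: dist = v0:inf,v1:inf,v2:inf,v3:15,v4:inf,v5:0,v6:inf
step 2: dist = v0:inf,v1:30,v2:inf,v3:15,v4:inf,v5:0,v6:inf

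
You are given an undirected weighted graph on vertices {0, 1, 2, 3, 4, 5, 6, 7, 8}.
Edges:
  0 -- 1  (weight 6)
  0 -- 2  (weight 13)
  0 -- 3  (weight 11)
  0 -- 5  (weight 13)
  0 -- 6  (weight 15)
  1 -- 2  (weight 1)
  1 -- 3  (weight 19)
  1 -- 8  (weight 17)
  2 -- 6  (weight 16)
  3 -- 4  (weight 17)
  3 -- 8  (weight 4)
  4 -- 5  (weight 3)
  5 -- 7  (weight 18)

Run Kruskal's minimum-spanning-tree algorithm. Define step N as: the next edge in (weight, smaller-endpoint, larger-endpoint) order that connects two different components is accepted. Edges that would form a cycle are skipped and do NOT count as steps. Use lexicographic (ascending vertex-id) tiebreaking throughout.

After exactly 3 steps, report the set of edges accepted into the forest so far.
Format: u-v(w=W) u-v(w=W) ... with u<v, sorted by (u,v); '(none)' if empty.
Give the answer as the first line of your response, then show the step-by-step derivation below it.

1-2(w=1) 3-8(w=4) 4-5(w=3)

step 1: add edge 1-2 (w=1); MST = {1-2(w=1)}
step 2: add edge 4-5 (w=3); MST = {1-2(w=1) 4-5(w=3)}
step 3: add edge 3-8 (w=4); MST = {1-2(w=1) 3-8(w=4) 4-5(w=3)}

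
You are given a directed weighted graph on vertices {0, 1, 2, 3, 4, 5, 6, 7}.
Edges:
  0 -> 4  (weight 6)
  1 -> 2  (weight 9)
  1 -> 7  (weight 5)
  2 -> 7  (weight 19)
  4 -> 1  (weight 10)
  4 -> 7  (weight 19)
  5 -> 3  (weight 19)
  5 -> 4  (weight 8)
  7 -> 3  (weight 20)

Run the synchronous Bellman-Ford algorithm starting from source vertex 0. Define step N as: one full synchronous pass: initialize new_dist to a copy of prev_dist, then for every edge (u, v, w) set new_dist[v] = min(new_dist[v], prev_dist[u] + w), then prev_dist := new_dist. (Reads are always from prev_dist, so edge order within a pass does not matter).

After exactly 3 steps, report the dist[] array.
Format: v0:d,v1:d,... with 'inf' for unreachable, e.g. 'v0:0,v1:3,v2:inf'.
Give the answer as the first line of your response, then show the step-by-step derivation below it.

v0:0,v1:16,v2:25,v3:45,v4:6,v5:inf,v6:inf,v7:21

step 1: dist = v0:0,v1:inf,v2:inf,v3:inf,v4:6,v5:inf,v6:inf,v7:inf
step 2: dist = v0:0,v1:16,v2:inf,v3:inf,v4:6,v5:inf,v6:inf,v7:25
step 3: dist = v0:0,v1:16,v2:25,v3:45,v4:6,v5:inf,v6:inf,v7:21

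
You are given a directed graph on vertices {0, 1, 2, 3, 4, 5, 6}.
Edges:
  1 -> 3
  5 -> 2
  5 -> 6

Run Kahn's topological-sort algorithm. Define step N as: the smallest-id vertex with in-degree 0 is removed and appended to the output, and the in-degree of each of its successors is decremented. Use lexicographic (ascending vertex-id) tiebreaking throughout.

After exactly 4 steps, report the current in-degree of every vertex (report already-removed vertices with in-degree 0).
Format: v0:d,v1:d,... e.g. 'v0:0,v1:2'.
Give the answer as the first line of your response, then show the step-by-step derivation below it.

v0:0,v1:0,v2:1,v3:0,v4:0,v5:0,v6:1

step 1: output 0; order=[0]; indeg=(0,0,1,1,0,0,1)
step 2: output 1; order=[0,1]; indeg=(0,0,1,0,0,0,1)
step 3: output 3; order=[0,1,3]; indeg=(0,0,1,0,0,0,1)
step 4: output 4; order=[0,1,3,4]; indeg=(0,0,1,0,0,0,1)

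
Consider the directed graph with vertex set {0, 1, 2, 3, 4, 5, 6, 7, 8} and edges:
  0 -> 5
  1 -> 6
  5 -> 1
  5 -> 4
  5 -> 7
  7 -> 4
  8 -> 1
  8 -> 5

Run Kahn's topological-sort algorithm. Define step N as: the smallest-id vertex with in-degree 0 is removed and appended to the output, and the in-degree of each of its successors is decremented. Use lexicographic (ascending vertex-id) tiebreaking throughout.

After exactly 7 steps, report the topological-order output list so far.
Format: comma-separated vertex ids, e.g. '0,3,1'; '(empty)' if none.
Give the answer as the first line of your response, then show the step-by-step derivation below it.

0,2,3,8,5,1,6

step 1: output 0; order=[0]; indeg=(0,2,0,0,2,1,1,1,0)
step 2: output 2; order=[0,2]; indeg=(0,2,0,0,2,1,1,1,0)
step 3: output 3; order=[0,2,3]; indeg=(0,2,0,0,2,1,1,1,0)
step 4: output 8; order=[0,2,3,8]; indeg=(0,1,0,0,2,0,1,1,0)
step 5: output 5; order=[0,2,3,8,5]; indeg=(0,0,0,0,1,0,1,0,0)
step 6: output 1; order=[0,2,3,8,5,1]; indeg=(0,0,0,0,1,0,0,0,0)
step 7: output 6; order=[0,2,3,8,5,1,6]; indeg=(0,0,0,0,1,0,0,0,0)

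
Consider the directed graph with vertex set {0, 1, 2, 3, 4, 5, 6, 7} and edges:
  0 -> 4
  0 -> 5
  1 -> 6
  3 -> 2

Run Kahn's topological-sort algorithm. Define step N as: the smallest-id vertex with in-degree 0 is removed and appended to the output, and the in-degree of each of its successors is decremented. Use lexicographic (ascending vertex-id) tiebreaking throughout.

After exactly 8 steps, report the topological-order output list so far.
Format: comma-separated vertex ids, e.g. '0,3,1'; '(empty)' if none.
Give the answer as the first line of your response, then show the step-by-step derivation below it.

0,1,3,2,4,5,6,7

step 1: output 0; order=[0]; indeg=(0,0,1,0,0,0,1,0)
step 2: output 1; order=[0,1]; indeg=(0,0,1,0,0,0,0,0)
step 3: output 3; order=[0,1,3]; indeg=(0,0,0,0,0,0,0,0)
step 4: output 2; order=[0,1,3,2]; indeg=(0,0,0,0,0,0,0,0)
step 5: output 4; order=[0,1,3,2,4]; indeg=(0,0,0,0,0,0,0,0)
step 6: output 5; order=[0,1,3,2,4,5]; indeg=(0,0,0,0,0,0,0,0)
step 7: output 6; order=[0,1,3,2,4,5,6]; indeg=(0,0,0,0,0,0,0,0)
step 8: output 7; order=[0,1,3,2,4,5,6,7]; indeg=(0,0,0,0,0,0,0,0)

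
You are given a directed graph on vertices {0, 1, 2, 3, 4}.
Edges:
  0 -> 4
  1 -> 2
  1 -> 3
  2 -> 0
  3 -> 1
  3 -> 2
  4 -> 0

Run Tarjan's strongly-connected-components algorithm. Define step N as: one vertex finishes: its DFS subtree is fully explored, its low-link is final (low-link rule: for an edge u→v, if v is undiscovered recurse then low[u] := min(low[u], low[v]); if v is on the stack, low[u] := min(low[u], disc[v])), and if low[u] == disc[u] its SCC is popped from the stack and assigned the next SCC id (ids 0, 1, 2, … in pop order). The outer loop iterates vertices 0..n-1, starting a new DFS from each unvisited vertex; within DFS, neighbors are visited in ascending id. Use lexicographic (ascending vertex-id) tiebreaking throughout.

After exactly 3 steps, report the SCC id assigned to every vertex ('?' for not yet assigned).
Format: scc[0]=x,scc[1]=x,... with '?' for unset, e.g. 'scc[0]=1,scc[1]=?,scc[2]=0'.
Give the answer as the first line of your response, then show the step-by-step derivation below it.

scc[0]=0,scc[1]=?,scc[2]=1,scc[3]=?,scc[4]=0

step 1: low=(low[0]=0,low[1]=?,low[2]=?,low[3]=?,low[4]=0); scc=(scc[0]=?,scc[1]=?,scc[2]=?,scc[3]=?,scc[4]=?)
step 2: low=(low[0]=0,low[1]=?,low[2]=?,low[3]=?,low[4]=0); scc=(scc[0]=0,scc[1]=?,scc[2]=?,scc[3]=?,scc[4]=0)
step 3: low=(low[0]=0,low[1]=2,low[2]=3,low[3]=?,low[4]=0); scc=(scc[0]=0,scc[1]=?,scc[2]=1,scc[3]=?,scc[4]=0)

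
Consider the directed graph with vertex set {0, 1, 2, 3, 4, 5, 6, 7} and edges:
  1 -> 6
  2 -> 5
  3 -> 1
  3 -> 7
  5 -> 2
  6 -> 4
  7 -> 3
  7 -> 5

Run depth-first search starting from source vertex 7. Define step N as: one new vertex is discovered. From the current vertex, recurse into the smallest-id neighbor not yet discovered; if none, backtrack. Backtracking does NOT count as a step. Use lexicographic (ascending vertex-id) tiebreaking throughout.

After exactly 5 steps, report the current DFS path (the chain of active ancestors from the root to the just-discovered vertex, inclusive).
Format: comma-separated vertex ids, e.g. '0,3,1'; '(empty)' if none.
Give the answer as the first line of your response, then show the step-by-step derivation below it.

7,3,1,6,4

step 1: discover 7; path=7; order=7
step 2: discover 3; path=7>3; order=7,3
step 3: discover 1; path=7>3>1; order=7,3,1
step 4: discover 6; path=7>3>1>6; order=7,3,1,6
step 5: discover 4; path=7>3>1>6>4; order=7,3,1,6,4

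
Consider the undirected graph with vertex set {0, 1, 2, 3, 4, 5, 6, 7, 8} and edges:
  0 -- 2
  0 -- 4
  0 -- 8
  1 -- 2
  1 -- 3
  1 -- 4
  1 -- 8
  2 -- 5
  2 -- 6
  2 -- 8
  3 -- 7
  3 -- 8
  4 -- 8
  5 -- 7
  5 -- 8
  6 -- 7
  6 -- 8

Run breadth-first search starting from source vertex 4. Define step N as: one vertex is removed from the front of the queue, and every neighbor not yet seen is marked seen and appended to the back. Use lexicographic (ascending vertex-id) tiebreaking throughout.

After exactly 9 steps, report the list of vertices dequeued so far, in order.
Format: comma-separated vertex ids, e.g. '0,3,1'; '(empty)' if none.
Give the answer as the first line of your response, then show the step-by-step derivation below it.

4,0,1,8,2,3,5,6,7

step 1: dequeue 4; queue=[0,1,8]; order=4
step 2: dequeue 0; queue=[1,8,2]; order=4,0
step 3: dequeue 1; queue=[8,2,3]; order=4,0,1
step 4: dequeue 8; queue=[2,3,5,6]; order=4,0,1,8
step 5: dequeue 2; queue=[3,5,6]; order=4,0,1,8,2
step 6: dequeue 3; queue=[5,6,7]; order=4,0,1,8,2,3
step 7: dequeue 5; queue=[6,7]; order=4,0,1,8,2,3,5
step 8: dequeue 6; queue=[7]; order=4,0,1,8,2,3,5,6
step 9: dequeue 7; queue=[(empty)]; order=4,0,1,8,2,3,5,6,7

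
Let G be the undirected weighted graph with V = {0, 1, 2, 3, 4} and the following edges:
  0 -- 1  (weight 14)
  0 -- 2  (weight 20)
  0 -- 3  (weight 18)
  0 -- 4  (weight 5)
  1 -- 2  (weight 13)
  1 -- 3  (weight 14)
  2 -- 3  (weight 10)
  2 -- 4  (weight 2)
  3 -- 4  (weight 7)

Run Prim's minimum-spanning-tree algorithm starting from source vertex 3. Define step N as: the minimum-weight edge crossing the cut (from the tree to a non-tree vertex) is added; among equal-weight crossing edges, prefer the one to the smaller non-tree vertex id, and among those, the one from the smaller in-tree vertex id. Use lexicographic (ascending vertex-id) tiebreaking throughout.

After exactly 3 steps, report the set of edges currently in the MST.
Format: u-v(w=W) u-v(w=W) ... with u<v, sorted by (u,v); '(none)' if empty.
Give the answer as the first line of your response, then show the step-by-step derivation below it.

0-4(w=5) 2-4(w=2) 3-4(w=7)

step 1: add edge 3-4 (w=7); MST = {3-4(w=7)}
step 2: add edge 2-4 (w=2); MST = {2-4(w=2) 3-4(w=7)}
step 3: add edge 0-4 (w=5); MST = {0-4(w=5) 2-4(w=2) 3-4(w=7)}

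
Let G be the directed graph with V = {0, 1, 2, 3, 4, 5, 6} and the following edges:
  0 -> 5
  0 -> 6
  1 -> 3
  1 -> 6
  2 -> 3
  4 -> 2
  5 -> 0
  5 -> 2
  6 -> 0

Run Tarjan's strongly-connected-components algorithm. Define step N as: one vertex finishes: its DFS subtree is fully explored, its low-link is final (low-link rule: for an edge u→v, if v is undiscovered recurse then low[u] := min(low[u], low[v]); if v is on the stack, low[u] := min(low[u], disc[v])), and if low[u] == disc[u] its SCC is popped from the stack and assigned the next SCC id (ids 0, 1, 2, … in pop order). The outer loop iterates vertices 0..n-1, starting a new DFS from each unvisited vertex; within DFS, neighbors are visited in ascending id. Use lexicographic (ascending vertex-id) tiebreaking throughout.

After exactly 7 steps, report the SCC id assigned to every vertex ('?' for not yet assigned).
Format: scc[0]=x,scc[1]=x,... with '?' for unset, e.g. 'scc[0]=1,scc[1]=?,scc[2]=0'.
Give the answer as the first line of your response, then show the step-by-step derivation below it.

scc[0]=2,scc[1]=3,scc[2]=1,scc[3]=0,scc[4]=4,scc[5]=2,scc[6]=2

step 1: low=(low[0]=0,low[1]=?,low[2]=2,low[3]=3,low[4]=?,low[5]=0,low[6]=?); scc=(scc[0]=?,scc[1]=?,scc[2]=?,scc[3]=0,scc[4]=?,scc[5]=?,scc[6]=?)
step 2: low=(low[0]=0,low[1]=?,low[2]=2,low[3]=3,low[4]=?,low[5]=0,low[6]=?); scc=(scc[0]=?,scc[1]=?,scc[2]=1,scc[3]=0,scc[4]=?,scc[5]=?,scc[6]=?)
step 3: low=(low[0]=0,low[1]=?,low[2]=2,low[3]=3,low[4]=?,low[5]=0,low[6]=?); scc=(scc[0]=?,scc[1]=?,scc[2]=1,scc[3]=0,scc[4]=?,scc[5]=?,scc[6]=?)
step 4: low=(low[0]=0,low[1]=?,low[2]=2,low[3]=3,low[4]=?,low[5]=0,low[6]=0); scc=(scc[0]=?,scc[1]=?,scc[2]=1,scc[3]=0,scc[4]=?,scc[5]=?,scc[6]=?)
step 5: low=(low[0]=0,low[1]=?,low[2]=2,low[3]=3,low[4]=?,low[5]=0,low[6]=0); scc=(scc[0]=2,scc[1]=?,scc[2]=1,scc[3]=0,scc[4]=?,scc[5]=2,scc[6]=2)
step 6: low=(low[0]=0,low[1]=5,low[2]=2,low[3]=3,low[4]=?,low[5]=0,low[6]=0); scc=(scc[0]=2,scc[1]=3,scc[2]=1,scc[3]=0,scc[4]=?,scc[5]=2,scc[6]=2)
step 7: low=(low[0]=0,low[1]=5,low[2]=2,low[3]=3,low[4]=6,low[5]=0,low[6]=0); scc=(scc[0]=2,scc[1]=3,scc[2]=1,scc[3]=0,scc[4]=4,scc[5]=2,scc[6]=2)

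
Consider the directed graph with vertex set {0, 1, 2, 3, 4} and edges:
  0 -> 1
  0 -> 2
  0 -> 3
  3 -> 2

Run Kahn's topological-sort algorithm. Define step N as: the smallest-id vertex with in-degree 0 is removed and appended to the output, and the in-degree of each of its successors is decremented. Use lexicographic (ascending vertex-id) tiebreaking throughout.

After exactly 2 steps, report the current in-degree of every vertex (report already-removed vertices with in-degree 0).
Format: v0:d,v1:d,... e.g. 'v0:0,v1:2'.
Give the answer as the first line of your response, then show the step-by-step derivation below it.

v0:0,v1:0,v2:1,v3:0,v4:0

step 1: output 0; order=[0]; indeg=(0,0,1,0,0)
step 2: output 1; order=[0,1]; indeg=(0,0,1,0,0)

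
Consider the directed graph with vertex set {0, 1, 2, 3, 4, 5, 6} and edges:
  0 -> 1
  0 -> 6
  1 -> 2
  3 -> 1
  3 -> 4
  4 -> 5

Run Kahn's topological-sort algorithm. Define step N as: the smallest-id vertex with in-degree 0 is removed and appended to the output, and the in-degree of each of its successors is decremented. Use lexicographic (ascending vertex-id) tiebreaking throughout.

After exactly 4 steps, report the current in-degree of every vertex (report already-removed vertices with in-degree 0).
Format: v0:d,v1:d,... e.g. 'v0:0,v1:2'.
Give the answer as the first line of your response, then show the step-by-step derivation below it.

v0:0,v1:0,v2:0,v3:0,v4:0,v5:1,v6:0

step 1: output 0; order=[0]; indeg=(0,1,1,0,1,1,0)
step 2: output 3; order=[0,3]; indeg=(0,0,1,0,0,1,0)
step 3: output 1; order=[0,3,1]; indeg=(0,0,0,0,0,1,0)
step 4: output 2; order=[0,3,1,2]; indeg=(0,0,0,0,0,1,0)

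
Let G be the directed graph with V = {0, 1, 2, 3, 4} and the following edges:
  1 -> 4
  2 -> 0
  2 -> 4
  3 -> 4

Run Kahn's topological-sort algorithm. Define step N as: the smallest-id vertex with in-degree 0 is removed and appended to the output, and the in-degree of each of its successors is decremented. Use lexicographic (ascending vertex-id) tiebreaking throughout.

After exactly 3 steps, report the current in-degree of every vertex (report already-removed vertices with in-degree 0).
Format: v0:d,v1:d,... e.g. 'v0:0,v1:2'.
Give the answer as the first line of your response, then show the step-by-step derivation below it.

v0:0,v1:0,v2:0,v3:0,v4:1

step 1: output 1; order=[1]; indeg=(1,0,0,0,2)
step 2: output 2; order=[1,2]; indeg=(0,0,0,0,1)
step 3: output 0; order=[1,2,0]; indeg=(0,0,0,0,1)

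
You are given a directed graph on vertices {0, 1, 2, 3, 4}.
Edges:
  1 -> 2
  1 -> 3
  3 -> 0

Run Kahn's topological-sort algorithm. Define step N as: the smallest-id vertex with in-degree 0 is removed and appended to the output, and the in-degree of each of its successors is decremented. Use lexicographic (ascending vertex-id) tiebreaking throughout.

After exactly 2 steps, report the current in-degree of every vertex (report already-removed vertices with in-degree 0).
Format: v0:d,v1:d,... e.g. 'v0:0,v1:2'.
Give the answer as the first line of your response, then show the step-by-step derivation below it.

v0:1,v1:0,v2:0,v3:0,v4:0

step 1: output 1; order=[1]; indeg=(1,0,0,0,0)
step 2: output 2; order=[1,2]; indeg=(1,0,0,0,0)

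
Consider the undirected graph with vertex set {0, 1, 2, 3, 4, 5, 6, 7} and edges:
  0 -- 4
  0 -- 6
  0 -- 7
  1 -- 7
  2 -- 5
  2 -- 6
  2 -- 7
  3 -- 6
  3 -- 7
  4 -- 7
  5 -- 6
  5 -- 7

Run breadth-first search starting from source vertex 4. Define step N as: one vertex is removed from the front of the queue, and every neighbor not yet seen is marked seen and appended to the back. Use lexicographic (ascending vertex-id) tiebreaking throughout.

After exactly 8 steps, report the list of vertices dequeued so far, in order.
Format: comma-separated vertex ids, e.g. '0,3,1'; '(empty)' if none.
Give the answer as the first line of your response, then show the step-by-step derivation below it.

4,0,7,6,1,2,3,5

step 1: dequeue 4; queue=[0,7]; order=4
step 2: dequeue 0; queue=[7,6]; order=4,0
step 3: dequeue 7; queue=[6,1,2,3,5]; order=4,0,7
step 4: dequeue 6; queue=[1,2,3,5]; order=4,0,7,6
step 5: dequeue 1; queue=[2,3,5]; order=4,0,7,6,1
step 6: dequeue 2; queue=[3,5]; order=4,0,7,6,1,2
step 7: dequeue 3; queue=[5]; order=4,0,7,6,1,2,3
step 8: dequeue 5; queue=[(empty)]; order=4,0,7,6,1,2,3,5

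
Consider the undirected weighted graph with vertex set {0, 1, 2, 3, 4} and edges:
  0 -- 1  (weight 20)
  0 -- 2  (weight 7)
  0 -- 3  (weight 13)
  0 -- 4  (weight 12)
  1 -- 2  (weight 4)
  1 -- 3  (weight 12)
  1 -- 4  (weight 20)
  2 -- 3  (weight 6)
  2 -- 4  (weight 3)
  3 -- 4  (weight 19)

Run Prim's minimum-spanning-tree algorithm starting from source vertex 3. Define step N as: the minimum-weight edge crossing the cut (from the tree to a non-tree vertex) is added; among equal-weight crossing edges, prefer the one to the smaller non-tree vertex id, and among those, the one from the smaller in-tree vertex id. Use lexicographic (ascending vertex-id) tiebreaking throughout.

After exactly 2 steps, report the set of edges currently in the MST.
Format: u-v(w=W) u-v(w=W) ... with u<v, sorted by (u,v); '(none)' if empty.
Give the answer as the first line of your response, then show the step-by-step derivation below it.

2-3(w=6) 2-4(w=3)

step 1: add edge 2-3 (w=6); MST = {2-3(w=6)}
step 2: add edge 2-4 (w=3); MST = {2-3(w=6) 2-4(w=3)}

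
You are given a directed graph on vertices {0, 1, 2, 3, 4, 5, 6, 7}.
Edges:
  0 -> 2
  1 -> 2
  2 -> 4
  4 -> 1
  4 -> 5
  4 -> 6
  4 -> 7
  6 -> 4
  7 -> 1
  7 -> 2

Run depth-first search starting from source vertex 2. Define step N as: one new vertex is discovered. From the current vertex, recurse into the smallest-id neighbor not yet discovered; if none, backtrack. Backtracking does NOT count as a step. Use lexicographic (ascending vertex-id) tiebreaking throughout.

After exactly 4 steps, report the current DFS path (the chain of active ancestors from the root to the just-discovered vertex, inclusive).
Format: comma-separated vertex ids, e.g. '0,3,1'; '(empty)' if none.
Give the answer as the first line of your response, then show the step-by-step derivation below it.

2,4,5

step 1: discover 2; path=2; order=2
step 2: discover 4; path=2>4; order=2,4
step 3: discover 1; path=2>4>1; order=2,4,1
step 4: discover 5; path=2>4>5; order=2,4,1,5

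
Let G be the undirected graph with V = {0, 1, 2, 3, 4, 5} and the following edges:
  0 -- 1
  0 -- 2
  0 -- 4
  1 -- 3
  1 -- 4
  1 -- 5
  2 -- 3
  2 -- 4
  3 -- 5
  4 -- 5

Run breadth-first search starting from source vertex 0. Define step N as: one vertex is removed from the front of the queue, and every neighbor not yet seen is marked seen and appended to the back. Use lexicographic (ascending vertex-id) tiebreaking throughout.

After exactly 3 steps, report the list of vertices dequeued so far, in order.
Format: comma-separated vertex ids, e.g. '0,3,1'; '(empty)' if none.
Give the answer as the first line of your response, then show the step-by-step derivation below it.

0,1,2

step 1: dequeue 0; queue=[1,2,4]; order=0
step 2: dequeue 1; queue=[2,4,3,5]; order=0,1
step 3: dequeue 2; queue=[4,3,5]; order=0,1,2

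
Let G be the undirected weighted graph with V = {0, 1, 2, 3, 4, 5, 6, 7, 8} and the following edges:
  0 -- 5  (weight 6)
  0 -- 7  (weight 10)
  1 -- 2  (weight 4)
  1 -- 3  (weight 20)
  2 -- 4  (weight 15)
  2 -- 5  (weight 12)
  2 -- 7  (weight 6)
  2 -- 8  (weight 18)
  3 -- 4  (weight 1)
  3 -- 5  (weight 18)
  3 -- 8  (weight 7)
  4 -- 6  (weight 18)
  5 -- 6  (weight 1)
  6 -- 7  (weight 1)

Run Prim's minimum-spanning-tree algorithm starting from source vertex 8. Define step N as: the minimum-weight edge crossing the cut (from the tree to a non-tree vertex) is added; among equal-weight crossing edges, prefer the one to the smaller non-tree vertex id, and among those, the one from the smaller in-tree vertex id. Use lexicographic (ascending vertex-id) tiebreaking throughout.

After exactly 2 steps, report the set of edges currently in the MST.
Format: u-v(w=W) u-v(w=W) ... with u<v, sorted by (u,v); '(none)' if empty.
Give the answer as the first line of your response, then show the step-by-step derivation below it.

3-4(w=1) 3-8(w=7)

step 1: add edge 3-8 (w=7); MST = {3-8(w=7)}
step 2: add edge 3-4 (w=1); MST = {3-4(w=1) 3-8(w=7)}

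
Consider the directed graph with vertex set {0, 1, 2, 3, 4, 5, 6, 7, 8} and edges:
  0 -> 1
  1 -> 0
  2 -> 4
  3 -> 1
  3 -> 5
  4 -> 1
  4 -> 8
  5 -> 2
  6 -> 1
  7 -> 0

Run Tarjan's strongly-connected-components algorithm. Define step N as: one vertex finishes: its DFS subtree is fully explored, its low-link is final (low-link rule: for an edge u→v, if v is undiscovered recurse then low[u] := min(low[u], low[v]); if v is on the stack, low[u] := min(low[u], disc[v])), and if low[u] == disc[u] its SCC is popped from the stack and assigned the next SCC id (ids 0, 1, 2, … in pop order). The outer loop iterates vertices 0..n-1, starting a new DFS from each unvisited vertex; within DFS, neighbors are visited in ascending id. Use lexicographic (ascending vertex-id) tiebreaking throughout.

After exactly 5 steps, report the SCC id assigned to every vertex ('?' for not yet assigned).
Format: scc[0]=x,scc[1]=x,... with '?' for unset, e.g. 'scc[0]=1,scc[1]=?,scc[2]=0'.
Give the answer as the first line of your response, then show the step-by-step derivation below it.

scc[0]=0,scc[1]=0,scc[2]=3,scc[3]=?,scc[4]=2,scc[5]=?,scc[6]=?,scc[7]=?,scc[8]=1

step 1: low=(low[0]=0,low[1]=0,low[2]=?,low[3]=?,low[4]=?,low[5]=?,low[6]=?,low[7]=?,low[8]=?); scc=(scc[0]=?,scc[1]=?,scc[2]=?,scc[3]=?,scc[4]=?,scc[5]=?,scc[6]=?,scc[7]=?,scc[8]=?)
step 2: low=(low[0]=0,low[1]=0,low[2]=?,low[3]=?,low[4]=?,low[5]=?,low[6]=?,low[7]=?,low[8]=?); scc=(scc[0]=0,scc[1]=0,scc[2]=?,scc[3]=?,scc[4]=?,scc[5]=?,scc[6]=?,scc[7]=?,scc[8]=?)
step 3: low=(low[0]=0,low[1]=0,low[2]=2,low[3]=?,low[4]=3,low[5]=?,low[6]=?,low[7]=?,low[8]=4); scc=(scc[0]=0,scc[1]=0,scc[2]=?,scc[3]=?,scc[4]=?,scc[5]=?,scc[6]=?,scc[7]=?,scc[8]=1)
step 4: low=(low[0]=0,low[1]=0,low[2]=2,low[3]=?,low[4]=3,low[5]=?,low[6]=?,low[7]=?,low[8]=4); scc=(scc[0]=0,scc[1]=0,scc[2]=?,scc[3]=?,scc[4]=2,scc[5]=?,scc[6]=?,scc[7]=?,scc[8]=1)
step 5: low=(low[0]=0,low[1]=0,low[2]=2,low[3]=?,low[4]=3,low[5]=?,low[6]=?,low[7]=?,low[8]=4); scc=(scc[0]=0,scc[1]=0,scc[2]=3,scc[3]=?,scc[4]=2,scc[5]=?,scc[6]=?,scc[7]=?,scc[8]=1)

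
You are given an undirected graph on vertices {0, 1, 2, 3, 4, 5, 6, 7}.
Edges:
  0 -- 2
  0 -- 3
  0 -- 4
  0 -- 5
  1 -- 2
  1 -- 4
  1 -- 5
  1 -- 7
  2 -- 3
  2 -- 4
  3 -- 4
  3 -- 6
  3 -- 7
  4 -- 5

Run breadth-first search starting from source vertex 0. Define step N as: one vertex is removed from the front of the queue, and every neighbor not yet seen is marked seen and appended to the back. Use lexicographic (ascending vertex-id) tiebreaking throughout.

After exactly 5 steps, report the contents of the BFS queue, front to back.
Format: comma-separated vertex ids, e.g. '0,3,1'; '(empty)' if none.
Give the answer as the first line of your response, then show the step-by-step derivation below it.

1,6,7

step 1: dequeue 0; queue=[2,3,4,5]; order=0
step 2: dequeue 2; queue=[3,4,5,1]; order=0,2
step 3: dequeue 3; queue=[4,5,1,6,7]; order=0,2,3
step 4: dequeue 4; queue=[5,1,6,7]; order=0,2,3,4
step 5: dequeue 5; queue=[1,6,7]; order=0,2,3,4,5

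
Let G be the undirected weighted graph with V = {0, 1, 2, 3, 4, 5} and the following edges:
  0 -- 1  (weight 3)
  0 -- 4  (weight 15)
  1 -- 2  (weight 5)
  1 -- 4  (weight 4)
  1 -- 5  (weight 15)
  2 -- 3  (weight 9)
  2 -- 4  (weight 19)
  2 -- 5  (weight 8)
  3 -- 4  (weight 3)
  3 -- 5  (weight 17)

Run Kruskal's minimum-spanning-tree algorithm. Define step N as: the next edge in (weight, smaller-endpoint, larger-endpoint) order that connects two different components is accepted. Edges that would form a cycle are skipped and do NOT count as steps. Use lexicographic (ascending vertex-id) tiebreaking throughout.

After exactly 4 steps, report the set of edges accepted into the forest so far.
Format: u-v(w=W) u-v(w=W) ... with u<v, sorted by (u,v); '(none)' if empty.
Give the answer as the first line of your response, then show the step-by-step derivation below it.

0-1(w=3) 1-2(w=5) 1-4(w=4) 3-4(w=3)

step 1: add edge 0-1 (w=3); MST = {0-1(w=3)}
step 2: add edge 3-4 (w=3); MST = {0-1(w=3) 3-4(w=3)}
step 3: add edge 1-4 (w=4); MST = {0-1(w=3) 1-4(w=4) 3-4(w=3)}
step 4: add edge 1-2 (w=5); MST = {0-1(w=3) 1-2(w=5) 1-4(w=4) 3-4(w=3)}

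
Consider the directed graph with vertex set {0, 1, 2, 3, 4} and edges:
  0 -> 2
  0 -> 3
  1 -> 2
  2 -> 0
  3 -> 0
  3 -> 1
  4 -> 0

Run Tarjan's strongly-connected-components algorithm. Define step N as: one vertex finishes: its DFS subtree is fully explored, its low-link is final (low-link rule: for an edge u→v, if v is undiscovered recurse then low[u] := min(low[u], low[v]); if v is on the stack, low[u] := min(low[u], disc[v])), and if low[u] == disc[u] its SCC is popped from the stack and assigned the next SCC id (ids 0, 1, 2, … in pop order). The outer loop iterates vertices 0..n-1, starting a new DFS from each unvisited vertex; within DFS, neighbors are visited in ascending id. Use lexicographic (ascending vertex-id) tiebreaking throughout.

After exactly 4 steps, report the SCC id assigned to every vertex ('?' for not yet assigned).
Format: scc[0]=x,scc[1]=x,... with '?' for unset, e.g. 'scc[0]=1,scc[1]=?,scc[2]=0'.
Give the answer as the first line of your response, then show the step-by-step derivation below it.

scc[0]=0,scc[1]=0,scc[2]=0,scc[3]=0,scc[4]=?

step 1: low=(low[0]=0,low[1]=?,low[2]=0,low[3]=?,low[4]=?); scc=(scc[0]=?,scc[1]=?,scc[2]=?,scc[3]=?,scc[4]=?)
step 2: low=(low[0]=0,low[1]=1,low[2]=0,low[3]=0,low[4]=?); scc=(scc[0]=?,scc[1]=?,scc[2]=?,scc[3]=?,scc[4]=?)
step 3: low=(low[0]=0,low[1]=1,low[2]=0,low[3]=0,low[4]=?); scc=(scc[0]=?,scc[1]=?,scc[2]=?,scc[3]=?,scc[4]=?)
step 4: low=(low[0]=0,low[1]=1,low[2]=0,low[3]=0,low[4]=?); scc=(scc[0]=0,scc[1]=0,scc[2]=0,scc[3]=0,scc[4]=?)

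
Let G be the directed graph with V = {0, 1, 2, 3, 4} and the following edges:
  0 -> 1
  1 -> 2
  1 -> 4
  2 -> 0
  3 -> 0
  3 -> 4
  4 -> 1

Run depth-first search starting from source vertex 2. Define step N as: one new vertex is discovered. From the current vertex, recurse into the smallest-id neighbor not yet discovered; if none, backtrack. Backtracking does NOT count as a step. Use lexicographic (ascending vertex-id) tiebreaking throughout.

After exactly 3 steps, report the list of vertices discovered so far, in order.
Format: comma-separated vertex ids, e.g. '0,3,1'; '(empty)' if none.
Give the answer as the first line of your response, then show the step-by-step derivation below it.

2,0,1

step 1: discover 2; path=2; order=2
step 2: discover 0; path=2>0; order=2,0
step 3: discover 1; path=2>0>1; order=2,0,1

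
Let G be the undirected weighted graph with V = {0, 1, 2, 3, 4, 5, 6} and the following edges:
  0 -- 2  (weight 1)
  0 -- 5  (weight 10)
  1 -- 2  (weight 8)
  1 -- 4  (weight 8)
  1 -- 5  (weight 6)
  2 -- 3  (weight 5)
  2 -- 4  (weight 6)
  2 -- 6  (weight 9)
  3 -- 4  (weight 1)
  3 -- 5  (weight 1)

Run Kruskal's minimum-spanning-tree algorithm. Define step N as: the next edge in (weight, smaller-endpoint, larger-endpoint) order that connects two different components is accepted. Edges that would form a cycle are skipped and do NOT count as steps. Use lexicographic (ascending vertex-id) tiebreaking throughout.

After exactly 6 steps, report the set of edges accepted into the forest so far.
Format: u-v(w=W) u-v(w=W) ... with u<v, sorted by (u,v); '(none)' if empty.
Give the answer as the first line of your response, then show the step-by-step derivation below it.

0-2(w=1) 1-5(w=6) 2-3(w=5) 2-6(w=9) 3-4(w=1) 3-5(w=1)

step 1: add edge 0-2 (w=1); MST = {0-2(w=1)}
step 2: add edge 3-4 (w=1); MST = {0-2(w=1) 3-4(w=1)}
step 3: add edge 3-5 (w=1); MST = {0-2(w=1) 3-4(w=1) 3-5(w=1)}
step 4: add edge 2-3 (w=5); MST = {0-2(w=1) 2-3(w=5) 3-4(w=1) 3-5(w=1)}
step 5: add edge 1-5 (w=6); MST = {0-2(w=1) 1-5(w=6) 2-3(w=5) 3-4(w=1) 3-5(w=1)}
step 6: add edge 2-6 (w=9); MST = {0-2(w=1) 1-5(w=6) 2-3(w=5) 2-6(w=9) 3-4(w=1) 3-5(w=1)}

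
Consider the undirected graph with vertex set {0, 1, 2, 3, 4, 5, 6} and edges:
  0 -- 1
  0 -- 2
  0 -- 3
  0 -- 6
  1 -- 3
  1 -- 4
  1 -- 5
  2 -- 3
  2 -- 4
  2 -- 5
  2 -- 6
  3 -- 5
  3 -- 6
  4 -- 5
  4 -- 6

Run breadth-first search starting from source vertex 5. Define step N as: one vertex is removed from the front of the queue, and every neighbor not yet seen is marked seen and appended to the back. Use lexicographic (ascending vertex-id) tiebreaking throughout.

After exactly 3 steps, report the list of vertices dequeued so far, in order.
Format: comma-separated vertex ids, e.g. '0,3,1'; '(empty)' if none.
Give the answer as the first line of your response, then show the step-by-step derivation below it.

5,1,2

step 1: dequeue 5; queue=[1,2,3,4]; order=5
step 2: dequeue 1; queue=[2,3,4,0]; order=5,1
step 3: dequeue 2; queue=[3,4,0,6]; order=5,1,2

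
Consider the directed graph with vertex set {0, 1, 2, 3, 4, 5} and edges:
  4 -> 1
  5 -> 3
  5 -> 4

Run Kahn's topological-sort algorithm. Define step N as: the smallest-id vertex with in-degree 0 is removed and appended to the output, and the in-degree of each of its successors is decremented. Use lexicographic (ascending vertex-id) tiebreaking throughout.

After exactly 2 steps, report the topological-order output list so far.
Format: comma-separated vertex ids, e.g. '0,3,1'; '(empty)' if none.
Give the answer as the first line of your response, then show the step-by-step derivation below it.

0,2

step 1: output 0; order=[0]; indeg=(0,1,0,1,1,0)
step 2: output 2; order=[0,2]; indeg=(0,1,0,1,1,0)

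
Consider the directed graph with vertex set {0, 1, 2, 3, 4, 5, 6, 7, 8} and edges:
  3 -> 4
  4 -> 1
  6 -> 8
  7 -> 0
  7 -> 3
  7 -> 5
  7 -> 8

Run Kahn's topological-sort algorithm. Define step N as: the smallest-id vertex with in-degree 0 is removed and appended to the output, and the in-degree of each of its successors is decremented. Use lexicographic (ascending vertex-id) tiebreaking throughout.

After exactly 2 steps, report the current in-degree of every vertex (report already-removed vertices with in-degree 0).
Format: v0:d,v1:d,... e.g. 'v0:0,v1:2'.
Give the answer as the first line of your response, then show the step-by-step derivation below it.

v0:1,v1:1,v2:0,v3:1,v4:1,v5:1,v6:0,v7:0,v8:1

step 1: output 2; order=[2]; indeg=(1,1,0,1,1,1,0,0,2)
step 2: output 6; order=[2,6]; indeg=(1,1,0,1,1,1,0,0,1)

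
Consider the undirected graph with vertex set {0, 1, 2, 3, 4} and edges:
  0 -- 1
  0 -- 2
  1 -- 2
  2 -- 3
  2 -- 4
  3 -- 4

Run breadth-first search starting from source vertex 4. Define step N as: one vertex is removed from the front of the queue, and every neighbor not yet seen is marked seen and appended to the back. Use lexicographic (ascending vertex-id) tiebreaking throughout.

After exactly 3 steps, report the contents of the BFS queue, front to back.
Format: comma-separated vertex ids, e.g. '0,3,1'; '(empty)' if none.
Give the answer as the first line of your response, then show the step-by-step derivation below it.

0,1

step 1: dequeue 4; queue=[2,3]; order=4
step 2: dequeue 2; queue=[3,0,1]; order=4,2
step 3: dequeue 3; queue=[0,1]; order=4,2,3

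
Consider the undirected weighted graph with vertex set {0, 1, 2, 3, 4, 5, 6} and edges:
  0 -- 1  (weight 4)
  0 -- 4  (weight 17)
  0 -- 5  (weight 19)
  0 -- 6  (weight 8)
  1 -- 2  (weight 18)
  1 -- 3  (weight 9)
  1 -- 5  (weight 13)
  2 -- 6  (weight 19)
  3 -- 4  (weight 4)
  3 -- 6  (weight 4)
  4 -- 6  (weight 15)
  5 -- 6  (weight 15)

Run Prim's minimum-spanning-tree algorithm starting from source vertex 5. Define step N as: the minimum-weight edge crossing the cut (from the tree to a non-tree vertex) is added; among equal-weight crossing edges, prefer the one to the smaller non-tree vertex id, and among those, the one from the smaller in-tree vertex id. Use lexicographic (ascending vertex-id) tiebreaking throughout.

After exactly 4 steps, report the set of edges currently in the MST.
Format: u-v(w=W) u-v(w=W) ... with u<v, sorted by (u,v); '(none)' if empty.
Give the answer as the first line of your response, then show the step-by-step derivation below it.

0-1(w=4) 0-6(w=8) 1-5(w=13) 3-6(w=4)

step 1: add edge 1-5 (w=13); MST = {1-5(w=13)}
step 2: add edge 0-1 (w=4); MST = {0-1(w=4) 1-5(w=13)}
step 3: add edge 0-6 (w=8); MST = {0-1(w=4) 0-6(w=8) 1-5(w=13)}
step 4: add edge 3-6 (w=4); MST = {0-1(w=4) 0-6(w=8) 1-5(w=13) 3-6(w=4)}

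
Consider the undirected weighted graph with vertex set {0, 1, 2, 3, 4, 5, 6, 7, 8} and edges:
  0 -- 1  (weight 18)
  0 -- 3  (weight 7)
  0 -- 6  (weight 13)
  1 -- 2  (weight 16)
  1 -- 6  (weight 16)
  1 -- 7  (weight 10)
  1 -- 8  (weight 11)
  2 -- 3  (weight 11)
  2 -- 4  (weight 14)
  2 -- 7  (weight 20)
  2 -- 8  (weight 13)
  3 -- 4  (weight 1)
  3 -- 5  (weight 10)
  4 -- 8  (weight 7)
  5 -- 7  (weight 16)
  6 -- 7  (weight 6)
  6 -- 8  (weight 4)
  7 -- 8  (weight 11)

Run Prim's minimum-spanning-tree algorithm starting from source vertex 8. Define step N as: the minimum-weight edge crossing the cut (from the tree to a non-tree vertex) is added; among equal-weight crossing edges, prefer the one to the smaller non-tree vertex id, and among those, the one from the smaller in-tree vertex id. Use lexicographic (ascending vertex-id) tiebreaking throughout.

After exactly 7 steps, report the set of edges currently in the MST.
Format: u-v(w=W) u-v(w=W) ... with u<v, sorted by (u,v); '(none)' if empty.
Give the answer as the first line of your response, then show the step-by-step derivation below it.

0-3(w=7) 1-7(w=10) 3-4(w=1) 3-5(w=10) 4-8(w=7) 6-7(w=6) 6-8(w=4)

step 1: add edge 6-8 (w=4); MST = {6-8(w=4)}
step 2: add edge 6-7 (w=6); MST = {6-7(w=6) 6-8(w=4)}
step 3: add edge 4-8 (w=7); MST = {4-8(w=7) 6-7(w=6) 6-8(w=4)}
step 4: add edge 3-4 (w=1); MST = {3-4(w=1) 4-8(w=7) 6-7(w=6) 6-8(w=4)}
step 5: add edge 0-3 (w=7); MST = {0-3(w=7) 3-4(w=1) 4-8(w=7) 6-7(w=6) 6-8(w=4)}
step 6: add edge 1-7 (w=10); MST = {0-3(w=7) 1-7(w=10) 3-4(w=1) 4-8(w=7) 6-7(w=6) 6-8(w=4)}
step 7: add edge 3-5 (w=10); MST = {0-3(w=7) 1-7(w=10) 3-4(w=1) 3-5(w=10) 4-8(w=7) 6-7(w=6) 6-8(w=4)}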